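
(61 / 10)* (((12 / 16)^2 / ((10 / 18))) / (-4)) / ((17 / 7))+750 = 40765413 / 54400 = 749.36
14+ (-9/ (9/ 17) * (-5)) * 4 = 354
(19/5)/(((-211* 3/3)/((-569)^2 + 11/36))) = -221452733/37980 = -5830.77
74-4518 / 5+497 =-1663 / 5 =-332.60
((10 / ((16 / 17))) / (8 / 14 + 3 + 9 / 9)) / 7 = 85 / 256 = 0.33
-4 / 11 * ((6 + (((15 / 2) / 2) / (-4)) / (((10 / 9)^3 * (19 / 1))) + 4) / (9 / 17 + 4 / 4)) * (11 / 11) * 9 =-7129953 / 334400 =-21.32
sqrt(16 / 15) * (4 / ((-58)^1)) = -0.07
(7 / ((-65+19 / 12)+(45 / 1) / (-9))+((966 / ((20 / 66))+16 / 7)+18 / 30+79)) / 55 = 93951479 / 1580425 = 59.45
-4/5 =-0.80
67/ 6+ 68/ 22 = 941/ 66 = 14.26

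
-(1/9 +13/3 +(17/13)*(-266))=40178/117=343.40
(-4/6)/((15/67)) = -134/45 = -2.98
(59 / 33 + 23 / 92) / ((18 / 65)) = 17485 / 2376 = 7.36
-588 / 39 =-196 / 13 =-15.08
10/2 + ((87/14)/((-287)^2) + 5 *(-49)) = -276759753/1153166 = -240.00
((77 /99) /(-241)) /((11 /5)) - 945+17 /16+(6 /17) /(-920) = -704470923643 /746309520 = -943.94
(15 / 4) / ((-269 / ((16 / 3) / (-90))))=2 / 2421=0.00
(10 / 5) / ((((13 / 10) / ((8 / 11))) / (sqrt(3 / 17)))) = 160* sqrt(51) / 2431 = 0.47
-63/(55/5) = -63/11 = -5.73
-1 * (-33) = 33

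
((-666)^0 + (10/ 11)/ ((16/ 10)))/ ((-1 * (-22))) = 69/ 968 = 0.07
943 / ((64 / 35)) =33005 / 64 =515.70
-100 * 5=-500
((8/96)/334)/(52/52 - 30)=-1/116232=-0.00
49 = 49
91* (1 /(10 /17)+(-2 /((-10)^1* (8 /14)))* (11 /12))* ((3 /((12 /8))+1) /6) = 8827 /96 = 91.95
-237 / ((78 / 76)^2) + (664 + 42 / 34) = 3794371 / 8619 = 440.23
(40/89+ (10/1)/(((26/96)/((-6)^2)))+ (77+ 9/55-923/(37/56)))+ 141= 355224711/2354495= 150.87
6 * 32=192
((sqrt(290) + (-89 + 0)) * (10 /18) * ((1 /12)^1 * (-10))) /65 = 445 /702 - 5 * sqrt(290) /702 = 0.51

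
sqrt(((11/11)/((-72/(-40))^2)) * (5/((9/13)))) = 5 * sqrt(65)/27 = 1.49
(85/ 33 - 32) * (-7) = 6797/ 33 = 205.97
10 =10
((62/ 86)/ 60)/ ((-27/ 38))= -589/ 34830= -0.02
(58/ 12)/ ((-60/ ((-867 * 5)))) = 8381/ 24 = 349.21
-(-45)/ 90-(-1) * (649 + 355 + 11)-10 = 2011/ 2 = 1005.50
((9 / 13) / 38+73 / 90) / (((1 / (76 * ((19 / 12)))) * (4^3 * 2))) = 87571 / 112320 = 0.78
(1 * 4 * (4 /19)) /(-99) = -0.01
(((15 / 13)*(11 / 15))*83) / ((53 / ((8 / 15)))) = 7304 / 10335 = 0.71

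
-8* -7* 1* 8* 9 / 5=4032 / 5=806.40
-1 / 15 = -0.07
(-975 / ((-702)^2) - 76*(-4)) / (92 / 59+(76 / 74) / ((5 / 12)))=41927996885 / 555023664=75.54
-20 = -20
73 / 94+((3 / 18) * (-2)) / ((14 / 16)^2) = 0.34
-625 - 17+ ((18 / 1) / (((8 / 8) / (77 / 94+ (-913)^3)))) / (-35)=643845971679 / 1645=391395727.46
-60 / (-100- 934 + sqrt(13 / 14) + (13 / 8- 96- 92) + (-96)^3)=1920 * sqrt(182) / 351643576884191 + 23814507360 / 351643576884191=0.00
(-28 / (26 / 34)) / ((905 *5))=-476 / 58825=-0.01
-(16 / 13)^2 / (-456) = 32 / 9633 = 0.00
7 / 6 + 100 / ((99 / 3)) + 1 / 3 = 299 / 66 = 4.53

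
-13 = -13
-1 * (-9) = 9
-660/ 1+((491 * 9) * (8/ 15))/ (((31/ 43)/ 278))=140763636/ 155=908152.49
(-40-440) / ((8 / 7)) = -420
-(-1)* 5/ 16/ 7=5/ 112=0.04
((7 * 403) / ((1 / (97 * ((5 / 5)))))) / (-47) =-273637 / 47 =-5822.06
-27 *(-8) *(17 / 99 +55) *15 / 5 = 393264 / 11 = 35751.27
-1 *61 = -61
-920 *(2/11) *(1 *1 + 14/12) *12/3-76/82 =-1962694/1353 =-1450.62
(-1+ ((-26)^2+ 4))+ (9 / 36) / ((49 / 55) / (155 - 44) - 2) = 33023171 / 48644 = 678.87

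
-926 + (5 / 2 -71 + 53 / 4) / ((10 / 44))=-11691 / 10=-1169.10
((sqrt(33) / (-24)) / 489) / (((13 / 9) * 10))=-0.00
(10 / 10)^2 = 1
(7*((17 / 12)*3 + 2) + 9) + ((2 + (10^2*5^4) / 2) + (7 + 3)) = 125259 / 4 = 31314.75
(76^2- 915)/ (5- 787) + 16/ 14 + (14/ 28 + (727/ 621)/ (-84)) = -4067867/ 886788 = -4.59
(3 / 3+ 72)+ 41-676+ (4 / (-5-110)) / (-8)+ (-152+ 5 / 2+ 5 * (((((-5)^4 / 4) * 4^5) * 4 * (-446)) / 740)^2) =743937121275.36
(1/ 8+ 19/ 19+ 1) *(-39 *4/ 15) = -221/ 10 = -22.10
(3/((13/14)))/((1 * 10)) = 21/65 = 0.32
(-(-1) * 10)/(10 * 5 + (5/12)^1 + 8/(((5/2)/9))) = 600/4753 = 0.13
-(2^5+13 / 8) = -269 / 8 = -33.62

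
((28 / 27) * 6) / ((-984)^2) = 7 / 1089288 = 0.00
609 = 609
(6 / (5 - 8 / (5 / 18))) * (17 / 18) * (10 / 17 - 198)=16780 / 357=47.00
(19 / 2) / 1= 19 / 2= 9.50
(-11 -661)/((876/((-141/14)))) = 7.73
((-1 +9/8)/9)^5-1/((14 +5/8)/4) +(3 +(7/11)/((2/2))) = 930480390287/276693221376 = 3.36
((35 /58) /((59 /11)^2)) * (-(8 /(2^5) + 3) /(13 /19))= -80465 /807592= -0.10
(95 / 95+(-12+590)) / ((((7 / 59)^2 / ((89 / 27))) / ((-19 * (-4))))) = 4544278412 / 441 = 10304486.20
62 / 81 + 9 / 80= 0.88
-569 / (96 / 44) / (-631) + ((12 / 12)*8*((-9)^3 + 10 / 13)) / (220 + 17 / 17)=-1128963877 / 43508712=-25.95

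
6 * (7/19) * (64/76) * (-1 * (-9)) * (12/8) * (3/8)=3402/361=9.42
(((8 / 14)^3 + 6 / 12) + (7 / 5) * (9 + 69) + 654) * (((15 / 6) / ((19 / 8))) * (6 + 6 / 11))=377298864 / 71687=5263.14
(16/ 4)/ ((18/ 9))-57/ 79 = 1.28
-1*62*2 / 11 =-11.27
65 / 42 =1.55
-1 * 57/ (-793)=57/ 793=0.07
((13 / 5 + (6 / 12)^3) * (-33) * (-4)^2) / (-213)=2398 / 355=6.75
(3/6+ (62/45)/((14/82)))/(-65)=-5399/40950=-0.13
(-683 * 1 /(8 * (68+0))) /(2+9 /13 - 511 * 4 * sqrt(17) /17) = 44395 /3227658784+8426171 * sqrt(17) /13717549832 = 0.00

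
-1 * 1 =-1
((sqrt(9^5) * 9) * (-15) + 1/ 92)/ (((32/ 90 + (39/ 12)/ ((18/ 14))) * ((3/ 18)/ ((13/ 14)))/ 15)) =-26483467725/ 27853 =-950829.99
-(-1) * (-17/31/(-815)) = 17/25265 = 0.00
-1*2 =-2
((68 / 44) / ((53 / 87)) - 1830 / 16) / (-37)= 521613 / 172568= 3.02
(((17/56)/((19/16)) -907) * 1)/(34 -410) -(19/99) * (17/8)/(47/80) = 8502383/4950792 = 1.72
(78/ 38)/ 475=39/ 9025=0.00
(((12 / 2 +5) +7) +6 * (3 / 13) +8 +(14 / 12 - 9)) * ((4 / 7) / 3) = 3050 / 819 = 3.72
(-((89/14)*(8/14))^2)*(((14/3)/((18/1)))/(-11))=31684/101871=0.31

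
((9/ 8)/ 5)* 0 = 0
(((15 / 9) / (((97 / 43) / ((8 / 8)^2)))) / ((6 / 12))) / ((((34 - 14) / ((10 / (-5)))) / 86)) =-3698 / 291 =-12.71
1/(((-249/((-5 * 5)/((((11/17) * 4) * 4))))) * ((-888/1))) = -425/38915712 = -0.00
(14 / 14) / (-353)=-1 / 353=-0.00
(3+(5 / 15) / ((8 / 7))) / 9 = 79 / 216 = 0.37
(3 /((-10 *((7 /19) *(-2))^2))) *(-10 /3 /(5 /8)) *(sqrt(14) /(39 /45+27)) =57 *sqrt(14) /539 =0.40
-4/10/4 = -0.10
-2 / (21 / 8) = -16 / 21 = -0.76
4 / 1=4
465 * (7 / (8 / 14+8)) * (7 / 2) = 10633 / 8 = 1329.12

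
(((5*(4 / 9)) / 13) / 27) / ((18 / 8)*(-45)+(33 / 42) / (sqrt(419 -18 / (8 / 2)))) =-0.00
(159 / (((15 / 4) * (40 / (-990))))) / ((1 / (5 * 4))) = -20988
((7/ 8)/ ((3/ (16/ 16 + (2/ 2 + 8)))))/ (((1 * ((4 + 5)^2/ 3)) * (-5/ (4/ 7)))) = -1/ 81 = -0.01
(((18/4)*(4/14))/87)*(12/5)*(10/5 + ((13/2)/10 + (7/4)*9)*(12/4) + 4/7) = 65232/35525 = 1.84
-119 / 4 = -29.75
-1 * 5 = -5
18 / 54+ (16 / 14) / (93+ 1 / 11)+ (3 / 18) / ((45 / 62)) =69581 / 120960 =0.58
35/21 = 5/3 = 1.67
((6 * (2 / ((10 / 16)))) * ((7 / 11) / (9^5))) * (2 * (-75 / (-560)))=4 / 72171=0.00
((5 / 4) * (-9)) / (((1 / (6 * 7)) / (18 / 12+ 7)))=-16065 / 4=-4016.25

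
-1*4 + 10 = 6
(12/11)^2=144/121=1.19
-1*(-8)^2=-64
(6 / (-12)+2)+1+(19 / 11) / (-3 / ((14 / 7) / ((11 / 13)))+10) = 13473 / 4994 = 2.70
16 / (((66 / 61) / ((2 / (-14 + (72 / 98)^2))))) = -1171688 / 533247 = -2.20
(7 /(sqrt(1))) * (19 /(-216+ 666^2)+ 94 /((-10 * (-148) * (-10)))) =-7243733 /164035800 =-0.04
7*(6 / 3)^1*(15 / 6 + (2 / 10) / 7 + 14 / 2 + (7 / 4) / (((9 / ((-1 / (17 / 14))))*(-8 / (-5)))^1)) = 807833 / 6120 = 132.00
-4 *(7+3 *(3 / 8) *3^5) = -2243 / 2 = -1121.50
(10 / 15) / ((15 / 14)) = 28 / 45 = 0.62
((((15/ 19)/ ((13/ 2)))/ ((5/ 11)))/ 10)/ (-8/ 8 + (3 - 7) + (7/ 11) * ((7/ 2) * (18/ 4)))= 1452/ 272935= 0.01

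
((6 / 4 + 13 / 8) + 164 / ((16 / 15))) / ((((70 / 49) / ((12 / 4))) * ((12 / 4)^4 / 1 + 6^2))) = 1757 / 624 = 2.82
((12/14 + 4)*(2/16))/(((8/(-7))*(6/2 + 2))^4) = 0.00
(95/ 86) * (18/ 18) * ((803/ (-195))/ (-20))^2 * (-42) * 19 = -1629432343/ 43602000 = -37.37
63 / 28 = 9 / 4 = 2.25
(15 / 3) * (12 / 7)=60 / 7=8.57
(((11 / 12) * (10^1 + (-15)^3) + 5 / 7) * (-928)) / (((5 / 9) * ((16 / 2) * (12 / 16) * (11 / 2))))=12019688 / 77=156099.84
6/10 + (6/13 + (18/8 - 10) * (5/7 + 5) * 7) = -20081/65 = -308.94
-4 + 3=-1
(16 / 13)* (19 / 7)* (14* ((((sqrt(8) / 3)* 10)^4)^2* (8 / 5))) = 398458880000000 / 85293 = 4671648083.66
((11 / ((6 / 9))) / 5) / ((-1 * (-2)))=33 / 20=1.65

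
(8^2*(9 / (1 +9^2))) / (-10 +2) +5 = 169 / 41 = 4.12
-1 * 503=-503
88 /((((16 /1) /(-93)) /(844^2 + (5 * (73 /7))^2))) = -35843555847 /98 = -365750569.87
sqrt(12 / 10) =sqrt(30) / 5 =1.10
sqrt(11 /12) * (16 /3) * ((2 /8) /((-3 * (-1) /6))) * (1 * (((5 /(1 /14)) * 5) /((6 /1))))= 700 * sqrt(33) /27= 148.93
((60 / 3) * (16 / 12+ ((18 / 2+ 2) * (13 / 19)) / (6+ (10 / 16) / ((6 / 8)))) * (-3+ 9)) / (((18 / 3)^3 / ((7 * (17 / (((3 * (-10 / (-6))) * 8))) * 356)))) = 30131395 / 21033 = 1432.58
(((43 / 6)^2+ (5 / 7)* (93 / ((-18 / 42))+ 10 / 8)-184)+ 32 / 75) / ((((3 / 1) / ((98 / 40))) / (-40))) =6313342 / 675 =9353.10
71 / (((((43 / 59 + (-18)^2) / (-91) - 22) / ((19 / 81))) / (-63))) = 7242781 / 176499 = 41.04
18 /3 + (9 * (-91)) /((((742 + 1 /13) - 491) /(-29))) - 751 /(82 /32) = -8585999 /44608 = -192.48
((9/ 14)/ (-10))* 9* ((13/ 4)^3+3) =-193509/ 8960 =-21.60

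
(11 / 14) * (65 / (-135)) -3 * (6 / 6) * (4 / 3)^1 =-1655 / 378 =-4.38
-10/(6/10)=-50/3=-16.67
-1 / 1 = -1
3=3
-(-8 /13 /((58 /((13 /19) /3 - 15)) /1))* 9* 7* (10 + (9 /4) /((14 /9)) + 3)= -1021767 /7163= -142.65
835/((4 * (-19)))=-10.99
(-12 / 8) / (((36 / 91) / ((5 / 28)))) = -65 / 96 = -0.68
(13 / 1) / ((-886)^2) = 13 / 784996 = 0.00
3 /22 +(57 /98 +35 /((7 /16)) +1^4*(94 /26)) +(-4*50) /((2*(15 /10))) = 17.67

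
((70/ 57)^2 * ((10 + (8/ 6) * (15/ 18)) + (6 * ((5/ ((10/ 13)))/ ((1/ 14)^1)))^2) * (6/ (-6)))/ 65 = -2629481120/ 380133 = -6917.27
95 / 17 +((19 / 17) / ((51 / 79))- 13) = -4925 / 867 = -5.68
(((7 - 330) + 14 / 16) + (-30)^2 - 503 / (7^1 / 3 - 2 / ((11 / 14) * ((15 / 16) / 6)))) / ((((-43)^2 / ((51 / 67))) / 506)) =145942336287 / 1141210196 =127.88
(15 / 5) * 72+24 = 240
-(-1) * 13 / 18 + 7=139 / 18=7.72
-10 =-10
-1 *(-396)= 396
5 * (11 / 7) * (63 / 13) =495 / 13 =38.08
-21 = -21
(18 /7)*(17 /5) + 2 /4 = 647 /70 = 9.24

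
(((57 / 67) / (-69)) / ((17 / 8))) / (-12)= 0.00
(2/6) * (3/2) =1/2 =0.50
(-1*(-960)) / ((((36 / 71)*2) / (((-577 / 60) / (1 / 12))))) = -327736 / 3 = -109245.33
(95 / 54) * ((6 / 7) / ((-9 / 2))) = -190 / 567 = -0.34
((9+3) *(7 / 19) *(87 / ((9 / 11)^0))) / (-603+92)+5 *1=5891 / 1387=4.25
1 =1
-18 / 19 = -0.95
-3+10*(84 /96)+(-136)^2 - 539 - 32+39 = 71879 /4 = 17969.75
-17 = -17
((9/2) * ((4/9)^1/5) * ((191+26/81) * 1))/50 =1.53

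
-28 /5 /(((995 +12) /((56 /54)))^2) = -21952 /3696208605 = -0.00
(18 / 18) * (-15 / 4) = -15 / 4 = -3.75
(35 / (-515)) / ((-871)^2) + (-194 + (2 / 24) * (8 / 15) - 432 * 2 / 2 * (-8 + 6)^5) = 47927339386781 / 3516301035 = 13630.04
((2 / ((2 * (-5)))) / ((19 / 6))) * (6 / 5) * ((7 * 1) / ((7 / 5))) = -36 / 95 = -0.38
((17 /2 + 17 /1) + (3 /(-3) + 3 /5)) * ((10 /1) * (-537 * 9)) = -1213083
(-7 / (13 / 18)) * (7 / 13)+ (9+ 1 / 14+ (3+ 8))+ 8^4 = 9726277 / 2366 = 4110.85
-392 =-392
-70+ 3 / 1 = -67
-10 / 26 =-5 / 13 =-0.38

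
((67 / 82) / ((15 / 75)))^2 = 112225 / 6724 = 16.69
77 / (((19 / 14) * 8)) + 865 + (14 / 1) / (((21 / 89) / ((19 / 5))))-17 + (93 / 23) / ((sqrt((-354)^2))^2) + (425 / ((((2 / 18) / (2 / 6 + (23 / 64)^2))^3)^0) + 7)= 34513498729 / 22817955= 1512.56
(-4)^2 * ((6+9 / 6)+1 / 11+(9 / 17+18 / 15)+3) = 184312 / 935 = 197.13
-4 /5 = -0.80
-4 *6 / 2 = -12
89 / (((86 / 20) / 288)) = 256320 / 43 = 5960.93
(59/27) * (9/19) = 59/57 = 1.04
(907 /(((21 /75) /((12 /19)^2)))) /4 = 816300 /2527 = 323.03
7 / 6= 1.17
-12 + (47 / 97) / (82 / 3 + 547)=-2005431 / 167131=-12.00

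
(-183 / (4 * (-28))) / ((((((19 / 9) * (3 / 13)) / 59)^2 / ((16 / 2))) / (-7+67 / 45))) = -13349453988 / 12635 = -1056545.63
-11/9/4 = -11/36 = -0.31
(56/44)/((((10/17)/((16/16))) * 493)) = 7/1595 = 0.00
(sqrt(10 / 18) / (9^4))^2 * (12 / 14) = 10 / 903981141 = 0.00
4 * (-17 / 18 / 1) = -34 / 9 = -3.78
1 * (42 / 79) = 42 / 79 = 0.53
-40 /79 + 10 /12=155 /474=0.33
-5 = -5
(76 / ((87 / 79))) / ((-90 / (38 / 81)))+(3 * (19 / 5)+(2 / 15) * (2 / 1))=11.31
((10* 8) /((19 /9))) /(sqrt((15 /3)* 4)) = 72* sqrt(5) /19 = 8.47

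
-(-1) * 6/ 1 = 6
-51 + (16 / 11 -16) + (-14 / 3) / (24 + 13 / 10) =-49889 / 759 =-65.73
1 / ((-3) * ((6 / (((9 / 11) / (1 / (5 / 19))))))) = -0.01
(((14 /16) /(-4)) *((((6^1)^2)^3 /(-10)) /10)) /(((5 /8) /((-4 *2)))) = -163296 /125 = -1306.37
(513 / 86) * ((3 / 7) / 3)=513 / 602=0.85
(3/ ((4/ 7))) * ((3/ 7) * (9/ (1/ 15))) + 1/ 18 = 10937/ 36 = 303.81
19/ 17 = 1.12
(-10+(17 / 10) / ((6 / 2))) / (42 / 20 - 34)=283 / 957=0.30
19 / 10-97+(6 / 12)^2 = -1897 / 20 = -94.85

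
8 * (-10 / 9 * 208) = -16640 / 9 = -1848.89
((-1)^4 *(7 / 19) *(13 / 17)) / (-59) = -91 / 19057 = -0.00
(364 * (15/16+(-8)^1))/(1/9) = -92547/4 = -23136.75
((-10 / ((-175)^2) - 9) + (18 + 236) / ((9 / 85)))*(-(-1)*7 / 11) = 131742607 / 86625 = 1520.84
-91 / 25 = -3.64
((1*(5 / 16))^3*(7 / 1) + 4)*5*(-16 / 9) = -28765 / 768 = -37.45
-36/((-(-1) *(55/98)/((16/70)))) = -4032/275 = -14.66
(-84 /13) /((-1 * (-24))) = -7 /26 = -0.27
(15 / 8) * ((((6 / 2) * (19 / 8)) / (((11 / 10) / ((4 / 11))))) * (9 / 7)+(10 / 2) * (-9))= -266625 / 3388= -78.70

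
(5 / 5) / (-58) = -1 / 58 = -0.02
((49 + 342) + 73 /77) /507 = 10060 /13013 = 0.77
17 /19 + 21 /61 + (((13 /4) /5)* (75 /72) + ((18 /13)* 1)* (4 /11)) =38497321 /15910752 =2.42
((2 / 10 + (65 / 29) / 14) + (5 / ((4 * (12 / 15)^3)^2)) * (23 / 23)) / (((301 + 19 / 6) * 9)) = 34416761 / 60698624000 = 0.00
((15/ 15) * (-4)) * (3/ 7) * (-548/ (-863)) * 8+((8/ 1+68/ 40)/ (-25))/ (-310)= -4076534023/ 468177500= -8.71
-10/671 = -0.01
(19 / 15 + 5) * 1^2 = 94 / 15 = 6.27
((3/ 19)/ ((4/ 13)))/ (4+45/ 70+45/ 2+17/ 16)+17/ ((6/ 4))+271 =434539/ 1539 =282.35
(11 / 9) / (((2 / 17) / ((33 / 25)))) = 2057 / 150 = 13.71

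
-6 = -6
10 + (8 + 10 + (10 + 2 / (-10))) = 189 / 5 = 37.80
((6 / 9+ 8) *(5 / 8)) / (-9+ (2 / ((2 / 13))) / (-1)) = -65 / 264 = -0.25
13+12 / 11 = 155 / 11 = 14.09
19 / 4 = 4.75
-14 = -14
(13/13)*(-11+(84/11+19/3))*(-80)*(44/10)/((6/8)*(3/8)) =-100352/27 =-3716.74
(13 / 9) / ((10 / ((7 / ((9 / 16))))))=728 / 405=1.80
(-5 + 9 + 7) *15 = 165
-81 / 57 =-27 / 19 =-1.42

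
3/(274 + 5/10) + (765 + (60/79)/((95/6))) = 210148673/274683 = 765.06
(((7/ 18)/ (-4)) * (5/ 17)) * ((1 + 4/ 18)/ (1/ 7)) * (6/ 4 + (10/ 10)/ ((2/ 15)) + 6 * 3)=-6.61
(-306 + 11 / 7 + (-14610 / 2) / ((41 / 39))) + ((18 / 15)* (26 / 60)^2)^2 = -1170912052993 / 161437500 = -7253.04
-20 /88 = -5 /22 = -0.23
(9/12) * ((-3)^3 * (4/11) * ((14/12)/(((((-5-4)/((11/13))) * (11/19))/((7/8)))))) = 2793/2288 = 1.22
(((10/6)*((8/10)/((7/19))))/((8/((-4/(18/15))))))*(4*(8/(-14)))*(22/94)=16720/20727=0.81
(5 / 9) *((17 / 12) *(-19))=-1615 / 108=-14.95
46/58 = 23/29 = 0.79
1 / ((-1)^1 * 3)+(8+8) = 47 / 3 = 15.67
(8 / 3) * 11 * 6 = 176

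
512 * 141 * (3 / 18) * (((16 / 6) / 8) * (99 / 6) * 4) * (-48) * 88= -1118109696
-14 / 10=-7 / 5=-1.40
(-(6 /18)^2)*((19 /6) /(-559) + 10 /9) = -11123 /90558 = -0.12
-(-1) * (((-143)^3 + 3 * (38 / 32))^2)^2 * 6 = 438714090918754892820808100.00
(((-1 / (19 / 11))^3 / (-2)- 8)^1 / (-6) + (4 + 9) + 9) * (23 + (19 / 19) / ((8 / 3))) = 358888343 / 658464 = 545.04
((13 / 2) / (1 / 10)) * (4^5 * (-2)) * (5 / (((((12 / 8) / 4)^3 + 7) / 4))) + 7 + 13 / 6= -377489.81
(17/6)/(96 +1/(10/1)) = 85/2883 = 0.03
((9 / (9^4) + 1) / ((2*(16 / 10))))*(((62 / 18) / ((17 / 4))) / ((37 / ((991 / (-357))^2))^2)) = 54565630848488575 / 4960497868807953906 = 0.01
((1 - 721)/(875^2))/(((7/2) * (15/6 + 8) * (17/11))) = -2112/127553125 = -0.00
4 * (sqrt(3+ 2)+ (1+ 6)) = 4 * sqrt(5)+ 28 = 36.94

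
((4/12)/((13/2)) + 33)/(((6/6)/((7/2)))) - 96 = 1535/78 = 19.68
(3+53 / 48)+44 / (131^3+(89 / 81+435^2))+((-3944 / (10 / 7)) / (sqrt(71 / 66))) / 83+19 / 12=17965521359 / 3158762960- 13804 * sqrt(4686) / 29465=-26.38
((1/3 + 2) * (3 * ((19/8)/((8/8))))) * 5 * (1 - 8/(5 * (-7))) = 817/8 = 102.12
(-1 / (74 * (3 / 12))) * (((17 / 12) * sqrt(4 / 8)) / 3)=-17 * sqrt(2) / 1332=-0.02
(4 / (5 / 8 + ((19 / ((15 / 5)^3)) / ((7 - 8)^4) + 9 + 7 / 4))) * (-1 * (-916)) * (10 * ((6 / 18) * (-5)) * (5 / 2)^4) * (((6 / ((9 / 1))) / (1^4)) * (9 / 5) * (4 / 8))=-309150000 / 2609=-118493.68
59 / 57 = 1.04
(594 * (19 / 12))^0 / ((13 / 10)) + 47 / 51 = 1121 / 663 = 1.69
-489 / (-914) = 489 / 914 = 0.54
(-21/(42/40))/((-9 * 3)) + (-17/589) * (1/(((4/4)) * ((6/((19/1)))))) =0.65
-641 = -641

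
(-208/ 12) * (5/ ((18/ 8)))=-1040/ 27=-38.52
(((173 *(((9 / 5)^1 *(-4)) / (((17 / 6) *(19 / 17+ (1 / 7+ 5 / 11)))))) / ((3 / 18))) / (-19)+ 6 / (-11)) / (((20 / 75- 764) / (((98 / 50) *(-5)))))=13863902661 / 13438031200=1.03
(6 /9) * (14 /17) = 28 /51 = 0.55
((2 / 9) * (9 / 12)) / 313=1 / 1878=0.00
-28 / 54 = -14 / 27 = -0.52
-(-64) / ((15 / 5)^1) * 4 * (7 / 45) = 1792 / 135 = 13.27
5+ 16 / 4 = 9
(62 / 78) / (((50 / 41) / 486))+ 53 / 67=6914942 / 21775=317.56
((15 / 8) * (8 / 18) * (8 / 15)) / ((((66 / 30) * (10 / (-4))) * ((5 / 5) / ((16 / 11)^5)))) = -8388608 / 15944049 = -0.53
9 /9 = 1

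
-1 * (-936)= 936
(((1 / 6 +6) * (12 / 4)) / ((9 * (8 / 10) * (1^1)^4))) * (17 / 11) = 3145 / 792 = 3.97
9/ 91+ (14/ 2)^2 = 4468/ 91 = 49.10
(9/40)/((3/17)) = 51/40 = 1.28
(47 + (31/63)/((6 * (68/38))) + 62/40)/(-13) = -780692/208845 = -3.74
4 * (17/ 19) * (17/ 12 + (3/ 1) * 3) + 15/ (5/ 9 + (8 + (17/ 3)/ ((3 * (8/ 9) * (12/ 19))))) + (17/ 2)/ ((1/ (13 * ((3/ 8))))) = 250398343/ 3130896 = 79.98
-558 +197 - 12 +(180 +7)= -186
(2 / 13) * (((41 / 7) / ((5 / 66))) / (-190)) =-2706 / 43225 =-0.06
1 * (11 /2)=11 /2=5.50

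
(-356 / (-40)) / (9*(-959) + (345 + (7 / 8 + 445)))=-0.00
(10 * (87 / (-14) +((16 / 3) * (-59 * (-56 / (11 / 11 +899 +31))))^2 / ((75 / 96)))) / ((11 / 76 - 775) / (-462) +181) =24.76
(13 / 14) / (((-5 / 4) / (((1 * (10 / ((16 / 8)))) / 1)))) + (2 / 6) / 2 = -3.55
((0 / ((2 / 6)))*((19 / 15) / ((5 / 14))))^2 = 0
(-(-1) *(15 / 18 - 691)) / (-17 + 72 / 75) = 103525 / 2406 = 43.03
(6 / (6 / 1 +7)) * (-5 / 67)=-30 / 871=-0.03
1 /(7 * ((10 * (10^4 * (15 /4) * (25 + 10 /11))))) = 11 /748125000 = 0.00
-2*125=-250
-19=-19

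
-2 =-2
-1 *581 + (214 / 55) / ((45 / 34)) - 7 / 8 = -11462917 / 19800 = -578.94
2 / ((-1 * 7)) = -0.29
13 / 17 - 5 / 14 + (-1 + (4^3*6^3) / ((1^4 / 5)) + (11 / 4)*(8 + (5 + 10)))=32930945 / 476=69182.66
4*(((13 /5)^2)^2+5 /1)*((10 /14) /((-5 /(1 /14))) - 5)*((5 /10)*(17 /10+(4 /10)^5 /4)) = -82775413233 /95703125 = -864.92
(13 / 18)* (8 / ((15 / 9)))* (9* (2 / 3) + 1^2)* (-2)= -728 / 15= -48.53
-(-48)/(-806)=-24/403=-0.06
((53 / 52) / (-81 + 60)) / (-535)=53 / 584220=0.00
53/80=0.66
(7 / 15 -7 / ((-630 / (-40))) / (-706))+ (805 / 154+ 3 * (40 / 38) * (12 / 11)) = 60685939 / 6639930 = 9.14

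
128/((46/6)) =384/23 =16.70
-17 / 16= -1.06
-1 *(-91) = 91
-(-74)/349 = 74/349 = 0.21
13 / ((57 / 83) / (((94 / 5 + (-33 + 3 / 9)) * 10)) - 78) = -448864 / 2693355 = -0.17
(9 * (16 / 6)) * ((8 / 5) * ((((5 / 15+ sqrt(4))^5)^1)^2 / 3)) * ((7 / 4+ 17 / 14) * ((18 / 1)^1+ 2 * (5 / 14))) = 1002890900368 / 295245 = 3396809.09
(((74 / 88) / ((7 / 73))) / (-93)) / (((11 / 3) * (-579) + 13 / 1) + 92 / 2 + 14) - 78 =-4580172899 / 58720200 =-78.00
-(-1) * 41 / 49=41 / 49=0.84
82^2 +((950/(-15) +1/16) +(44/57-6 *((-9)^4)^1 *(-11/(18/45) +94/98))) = 46987969657/44688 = 1051467.28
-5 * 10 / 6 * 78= -650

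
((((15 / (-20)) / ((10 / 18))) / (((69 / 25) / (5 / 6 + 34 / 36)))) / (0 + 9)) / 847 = -20 / 175329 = -0.00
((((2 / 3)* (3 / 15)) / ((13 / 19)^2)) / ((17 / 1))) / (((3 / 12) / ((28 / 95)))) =4256 / 215475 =0.02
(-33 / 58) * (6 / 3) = -33 / 29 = -1.14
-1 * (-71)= 71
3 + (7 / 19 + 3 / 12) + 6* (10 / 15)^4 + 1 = 11909 / 2052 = 5.80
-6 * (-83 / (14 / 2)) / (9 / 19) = 3154 / 21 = 150.19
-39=-39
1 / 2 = 0.50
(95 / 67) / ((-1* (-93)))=95 / 6231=0.02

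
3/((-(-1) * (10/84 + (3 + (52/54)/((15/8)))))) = 17010/20597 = 0.83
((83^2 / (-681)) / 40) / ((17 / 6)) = -6889 / 77180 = -0.09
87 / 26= 3.35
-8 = -8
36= 36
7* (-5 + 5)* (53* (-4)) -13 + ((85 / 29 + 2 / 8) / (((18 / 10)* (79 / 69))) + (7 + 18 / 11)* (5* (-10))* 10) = -436444857 / 100804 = -4329.64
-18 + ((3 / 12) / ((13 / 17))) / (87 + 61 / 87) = -7140201 / 396760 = -18.00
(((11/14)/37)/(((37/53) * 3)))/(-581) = -583/33406338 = -0.00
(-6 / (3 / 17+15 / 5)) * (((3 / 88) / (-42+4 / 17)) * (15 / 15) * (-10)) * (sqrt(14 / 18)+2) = -289 / 9372- 289 * sqrt(7) / 56232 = -0.04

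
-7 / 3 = -2.33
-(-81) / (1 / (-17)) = -1377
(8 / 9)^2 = 64 / 81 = 0.79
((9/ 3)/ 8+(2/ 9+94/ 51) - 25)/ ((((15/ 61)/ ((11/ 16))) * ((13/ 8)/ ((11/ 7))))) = -203811553/ 3341520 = -60.99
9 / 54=1 / 6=0.17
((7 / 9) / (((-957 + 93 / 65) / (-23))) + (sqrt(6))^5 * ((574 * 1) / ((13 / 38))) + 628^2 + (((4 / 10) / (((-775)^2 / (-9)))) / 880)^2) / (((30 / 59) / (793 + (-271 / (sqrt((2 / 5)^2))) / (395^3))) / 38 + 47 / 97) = 1669167023725446050736 * sqrt(6) / 13390179725019799 + 25570624277178299195730687761119137672949297 / 31416895712579342990889355734375000000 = 1119256.88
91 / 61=1.49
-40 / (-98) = 20 / 49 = 0.41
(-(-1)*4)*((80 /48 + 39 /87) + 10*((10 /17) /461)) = 5802832 /681819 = 8.51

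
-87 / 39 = -29 / 13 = -2.23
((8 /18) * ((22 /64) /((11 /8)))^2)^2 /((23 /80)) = 5 /1863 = 0.00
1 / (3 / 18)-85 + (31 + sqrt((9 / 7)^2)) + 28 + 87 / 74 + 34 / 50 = -218319 / 12950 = -16.86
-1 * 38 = -38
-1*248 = -248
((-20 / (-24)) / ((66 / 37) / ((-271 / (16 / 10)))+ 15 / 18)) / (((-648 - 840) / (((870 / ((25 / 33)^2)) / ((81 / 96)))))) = -140738972 / 115090755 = -1.22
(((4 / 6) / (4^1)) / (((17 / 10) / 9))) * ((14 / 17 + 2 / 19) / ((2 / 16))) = 36000 / 5491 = 6.56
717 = 717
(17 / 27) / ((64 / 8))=17 / 216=0.08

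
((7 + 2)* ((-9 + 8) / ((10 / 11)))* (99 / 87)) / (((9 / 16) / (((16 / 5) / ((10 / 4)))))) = -92928 / 3625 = -25.64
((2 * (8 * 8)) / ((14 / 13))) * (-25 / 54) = -10400 / 189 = -55.03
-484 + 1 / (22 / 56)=-5296 / 11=-481.45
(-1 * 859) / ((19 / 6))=-5154 / 19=-271.26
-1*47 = -47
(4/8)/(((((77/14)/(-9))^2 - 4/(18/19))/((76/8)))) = -1539/1247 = -1.23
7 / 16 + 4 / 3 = 85 / 48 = 1.77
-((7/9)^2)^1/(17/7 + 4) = -343/3645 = -0.09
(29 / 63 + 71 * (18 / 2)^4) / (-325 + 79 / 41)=-601621331 / 417249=-1441.88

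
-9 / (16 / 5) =-45 / 16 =-2.81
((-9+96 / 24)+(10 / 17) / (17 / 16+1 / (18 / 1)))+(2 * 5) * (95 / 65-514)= -182525495 / 35581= -5129.86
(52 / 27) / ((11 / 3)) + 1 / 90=59 / 110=0.54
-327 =-327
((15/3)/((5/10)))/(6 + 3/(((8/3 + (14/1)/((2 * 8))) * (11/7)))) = 4675/3057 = 1.53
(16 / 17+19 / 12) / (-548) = -515 / 111792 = -0.00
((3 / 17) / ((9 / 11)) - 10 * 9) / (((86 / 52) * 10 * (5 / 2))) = -119054 / 54825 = -2.17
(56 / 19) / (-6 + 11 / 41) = -2296 / 4465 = -0.51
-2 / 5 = -0.40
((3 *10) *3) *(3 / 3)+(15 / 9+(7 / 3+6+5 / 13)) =1305 / 13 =100.38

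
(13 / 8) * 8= 13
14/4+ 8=23/2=11.50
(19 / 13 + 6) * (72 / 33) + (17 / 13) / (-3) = 6797 / 429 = 15.84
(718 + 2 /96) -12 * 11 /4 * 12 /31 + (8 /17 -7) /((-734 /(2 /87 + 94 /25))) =279234291077 /395919600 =705.28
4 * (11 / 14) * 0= 0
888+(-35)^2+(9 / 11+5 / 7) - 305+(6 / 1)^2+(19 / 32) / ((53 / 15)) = 241033721 / 130592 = 1845.70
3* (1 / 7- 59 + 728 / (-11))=-28884 / 77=-375.12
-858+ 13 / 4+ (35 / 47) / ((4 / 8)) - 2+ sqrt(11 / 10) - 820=-314949 / 188+ sqrt(110) / 10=-1674.21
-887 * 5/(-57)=4435/57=77.81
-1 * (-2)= 2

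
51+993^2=986100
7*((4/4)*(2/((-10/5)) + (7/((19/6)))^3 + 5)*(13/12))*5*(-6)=-23096710/6859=-3367.36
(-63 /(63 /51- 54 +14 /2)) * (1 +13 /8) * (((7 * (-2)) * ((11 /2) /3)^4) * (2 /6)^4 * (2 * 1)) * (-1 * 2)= 28.22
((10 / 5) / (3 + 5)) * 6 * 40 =60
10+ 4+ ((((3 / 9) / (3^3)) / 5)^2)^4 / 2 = 20267408315567010937501 / 1447672022540500781250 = 14.00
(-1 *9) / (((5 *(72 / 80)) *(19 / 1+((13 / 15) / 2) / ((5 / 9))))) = -100 / 989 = -0.10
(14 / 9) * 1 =14 / 9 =1.56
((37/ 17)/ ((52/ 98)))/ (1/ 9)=16317/ 442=36.92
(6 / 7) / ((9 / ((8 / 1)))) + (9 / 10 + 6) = 1609 / 210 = 7.66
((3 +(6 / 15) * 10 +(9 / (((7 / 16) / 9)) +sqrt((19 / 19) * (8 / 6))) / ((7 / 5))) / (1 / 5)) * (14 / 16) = 25 * sqrt(3) / 12 +34115 / 56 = 612.80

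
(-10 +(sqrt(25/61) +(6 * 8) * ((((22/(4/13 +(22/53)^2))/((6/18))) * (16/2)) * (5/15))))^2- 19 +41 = 385400420 * sqrt(61)/133651 +90605431641325131/292829341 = 309436296.25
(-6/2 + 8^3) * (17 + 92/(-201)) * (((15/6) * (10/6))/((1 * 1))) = 42310625/1206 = 35083.44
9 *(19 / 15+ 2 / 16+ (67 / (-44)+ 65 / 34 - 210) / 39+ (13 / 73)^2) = -18427601091 / 518191960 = -35.56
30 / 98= 15 / 49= 0.31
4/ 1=4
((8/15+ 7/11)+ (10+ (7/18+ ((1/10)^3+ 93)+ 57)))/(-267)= -15994399/26433000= -0.61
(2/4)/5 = 0.10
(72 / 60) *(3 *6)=108 / 5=21.60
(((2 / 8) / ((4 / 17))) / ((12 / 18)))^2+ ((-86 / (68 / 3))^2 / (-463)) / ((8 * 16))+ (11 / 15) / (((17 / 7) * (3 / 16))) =25589744353 / 6165826560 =4.15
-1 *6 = -6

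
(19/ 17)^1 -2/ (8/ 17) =-213/ 68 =-3.13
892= 892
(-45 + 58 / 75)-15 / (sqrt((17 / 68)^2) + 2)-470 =-39067 / 75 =-520.89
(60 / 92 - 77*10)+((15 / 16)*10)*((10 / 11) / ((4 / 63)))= -2570945 / 4048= -635.11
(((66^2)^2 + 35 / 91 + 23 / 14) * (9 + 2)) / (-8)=-37987425531 / 1456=-26090264.79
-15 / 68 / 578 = -15 / 39304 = -0.00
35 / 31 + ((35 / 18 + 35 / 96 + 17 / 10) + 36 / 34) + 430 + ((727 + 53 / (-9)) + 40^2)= 2092465891 / 758880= 2757.31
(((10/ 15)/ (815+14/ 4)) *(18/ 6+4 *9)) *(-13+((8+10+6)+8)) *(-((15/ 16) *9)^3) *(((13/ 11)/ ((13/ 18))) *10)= -27347068125/ 4609792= -5932.39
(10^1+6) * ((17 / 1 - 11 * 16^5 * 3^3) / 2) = -2491416440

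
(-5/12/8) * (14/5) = -7/48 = -0.15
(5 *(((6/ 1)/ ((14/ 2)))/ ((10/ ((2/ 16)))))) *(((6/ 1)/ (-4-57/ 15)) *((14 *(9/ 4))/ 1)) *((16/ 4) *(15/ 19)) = -2025/ 494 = -4.10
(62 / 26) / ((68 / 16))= 0.56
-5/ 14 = -0.36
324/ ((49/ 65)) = 21060/ 49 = 429.80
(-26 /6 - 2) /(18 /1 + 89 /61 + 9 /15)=-305 /966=-0.32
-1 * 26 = -26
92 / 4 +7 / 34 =789 / 34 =23.21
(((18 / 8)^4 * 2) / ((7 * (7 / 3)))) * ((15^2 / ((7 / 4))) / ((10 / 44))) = 9743085 / 5488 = 1775.34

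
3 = 3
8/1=8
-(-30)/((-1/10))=-300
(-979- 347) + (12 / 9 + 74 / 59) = -1323.41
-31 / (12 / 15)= -38.75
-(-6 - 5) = 11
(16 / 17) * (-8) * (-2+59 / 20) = -608 / 85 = -7.15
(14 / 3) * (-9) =-42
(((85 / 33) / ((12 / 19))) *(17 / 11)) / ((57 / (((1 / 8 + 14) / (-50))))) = -32657 / 1045440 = -0.03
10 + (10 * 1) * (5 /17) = 220 /17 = 12.94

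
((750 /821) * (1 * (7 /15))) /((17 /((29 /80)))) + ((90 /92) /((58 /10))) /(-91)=49046155 /6777184232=0.01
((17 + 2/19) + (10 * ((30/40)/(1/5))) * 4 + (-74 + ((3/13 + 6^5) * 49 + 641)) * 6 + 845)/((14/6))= 1697353830/1729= 981696.84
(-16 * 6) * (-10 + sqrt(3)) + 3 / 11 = 10563 / 11-96 * sqrt(3) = 794.00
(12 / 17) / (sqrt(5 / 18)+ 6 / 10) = 3240 / 629 - 900 * sqrt(10) / 629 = 0.63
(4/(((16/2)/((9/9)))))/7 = 1/14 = 0.07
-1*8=-8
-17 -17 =-34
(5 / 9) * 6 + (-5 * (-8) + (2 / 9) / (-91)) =35488 / 819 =43.33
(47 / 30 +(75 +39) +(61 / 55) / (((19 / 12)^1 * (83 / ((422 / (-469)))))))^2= 795508912944399748249 / 59571282745844100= 13353.90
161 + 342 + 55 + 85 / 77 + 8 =43667 / 77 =567.10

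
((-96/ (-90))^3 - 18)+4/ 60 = -56429/ 3375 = -16.72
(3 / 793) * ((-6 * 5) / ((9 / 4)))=-40 / 793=-0.05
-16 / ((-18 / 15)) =40 / 3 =13.33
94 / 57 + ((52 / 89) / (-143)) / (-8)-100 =-10976491 / 111606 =-98.35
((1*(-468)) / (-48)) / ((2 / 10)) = 195 / 4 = 48.75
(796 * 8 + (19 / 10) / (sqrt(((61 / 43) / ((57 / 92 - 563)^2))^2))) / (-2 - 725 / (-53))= 117656038015581 / 3195921760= 36814.43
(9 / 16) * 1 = 9 / 16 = 0.56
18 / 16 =9 / 8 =1.12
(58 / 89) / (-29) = -2 / 89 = -0.02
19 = 19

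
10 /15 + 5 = 17 /3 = 5.67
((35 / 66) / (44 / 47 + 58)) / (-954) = -329 / 34882056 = -0.00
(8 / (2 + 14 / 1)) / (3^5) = 1 / 486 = 0.00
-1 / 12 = -0.08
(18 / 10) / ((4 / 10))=9 / 2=4.50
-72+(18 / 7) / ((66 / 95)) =-68.30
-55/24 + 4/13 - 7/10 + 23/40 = -329/156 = -2.11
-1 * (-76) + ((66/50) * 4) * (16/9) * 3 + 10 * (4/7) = 19228/175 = 109.87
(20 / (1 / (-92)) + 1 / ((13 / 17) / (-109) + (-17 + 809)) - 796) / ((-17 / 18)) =69632895870 / 24948571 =2791.06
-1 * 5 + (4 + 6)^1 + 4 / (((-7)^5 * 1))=84031 / 16807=5.00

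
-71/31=-2.29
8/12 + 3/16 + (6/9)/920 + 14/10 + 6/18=14287/5520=2.59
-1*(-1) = 1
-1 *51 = -51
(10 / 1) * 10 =100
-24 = -24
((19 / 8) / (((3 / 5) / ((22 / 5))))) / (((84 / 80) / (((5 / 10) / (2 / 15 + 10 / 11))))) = 57475 / 7224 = 7.96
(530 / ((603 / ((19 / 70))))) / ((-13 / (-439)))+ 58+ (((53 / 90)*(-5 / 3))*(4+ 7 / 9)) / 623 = 17418356833 / 263719638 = 66.05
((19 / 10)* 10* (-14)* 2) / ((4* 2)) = -66.50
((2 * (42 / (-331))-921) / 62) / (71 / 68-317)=2073558 / 44091517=0.05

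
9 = 9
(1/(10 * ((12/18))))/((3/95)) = 19/4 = 4.75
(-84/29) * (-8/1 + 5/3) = 532/29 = 18.34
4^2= 16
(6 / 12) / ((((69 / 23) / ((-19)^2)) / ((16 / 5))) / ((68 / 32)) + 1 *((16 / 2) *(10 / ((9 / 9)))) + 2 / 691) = 4240667 / 678541633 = 0.01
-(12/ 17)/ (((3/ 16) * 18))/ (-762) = 16/ 58293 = 0.00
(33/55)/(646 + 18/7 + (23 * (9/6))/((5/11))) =42/50713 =0.00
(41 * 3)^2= 15129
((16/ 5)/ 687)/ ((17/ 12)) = 64/ 19465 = 0.00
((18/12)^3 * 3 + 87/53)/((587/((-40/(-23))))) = 24945/715553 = 0.03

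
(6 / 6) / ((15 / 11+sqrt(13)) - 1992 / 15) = -397595 / 52219116 - 3025*sqrt(13) / 52219116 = -0.01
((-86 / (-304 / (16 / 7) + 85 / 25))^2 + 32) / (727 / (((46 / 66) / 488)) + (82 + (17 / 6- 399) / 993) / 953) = 24707234166373 / 387685145208458088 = 0.00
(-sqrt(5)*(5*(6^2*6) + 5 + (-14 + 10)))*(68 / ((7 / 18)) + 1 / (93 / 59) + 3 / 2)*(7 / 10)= -249108883*sqrt(5) / 1860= -299475.48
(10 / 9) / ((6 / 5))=25 / 27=0.93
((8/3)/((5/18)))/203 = 0.05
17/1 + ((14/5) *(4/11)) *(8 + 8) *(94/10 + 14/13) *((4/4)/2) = 365863/3575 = 102.34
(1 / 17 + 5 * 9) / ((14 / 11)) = 4213 / 119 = 35.40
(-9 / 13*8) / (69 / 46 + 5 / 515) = -14832 / 4043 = -3.67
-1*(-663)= 663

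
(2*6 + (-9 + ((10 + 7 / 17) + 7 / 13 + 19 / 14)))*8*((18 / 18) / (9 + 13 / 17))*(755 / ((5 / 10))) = 143030220 / 7553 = 18936.88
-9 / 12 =-3 / 4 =-0.75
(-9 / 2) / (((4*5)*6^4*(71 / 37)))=-37 / 408960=-0.00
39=39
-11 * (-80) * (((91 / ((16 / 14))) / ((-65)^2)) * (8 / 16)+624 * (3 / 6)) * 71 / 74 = 1267132669 / 4810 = 263437.15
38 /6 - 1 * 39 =-98 /3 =-32.67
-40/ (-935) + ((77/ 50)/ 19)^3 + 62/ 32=1.98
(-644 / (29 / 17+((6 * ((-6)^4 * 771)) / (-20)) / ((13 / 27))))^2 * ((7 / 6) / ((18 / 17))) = 15065489975900 / 12778739960192250147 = 0.00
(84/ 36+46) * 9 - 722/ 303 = 131083/ 303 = 432.62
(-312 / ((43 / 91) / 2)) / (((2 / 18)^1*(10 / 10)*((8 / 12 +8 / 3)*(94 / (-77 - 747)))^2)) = -195184551744 / 2374675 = -82194.22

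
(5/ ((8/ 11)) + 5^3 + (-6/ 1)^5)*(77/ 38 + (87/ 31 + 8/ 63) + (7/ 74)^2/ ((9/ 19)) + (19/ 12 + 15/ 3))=-7981721787631/ 90310192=-88381.19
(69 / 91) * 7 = 69 / 13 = 5.31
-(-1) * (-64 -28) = -92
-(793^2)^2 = -395451064801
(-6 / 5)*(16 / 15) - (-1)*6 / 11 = -202 / 275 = -0.73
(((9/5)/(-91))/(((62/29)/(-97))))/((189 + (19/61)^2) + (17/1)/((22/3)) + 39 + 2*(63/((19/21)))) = 678922497/279663036835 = 0.00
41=41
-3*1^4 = -3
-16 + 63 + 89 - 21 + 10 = 125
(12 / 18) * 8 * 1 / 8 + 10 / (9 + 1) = 5 / 3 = 1.67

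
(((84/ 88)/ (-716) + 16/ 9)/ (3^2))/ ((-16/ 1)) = -251843/ 20414592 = -0.01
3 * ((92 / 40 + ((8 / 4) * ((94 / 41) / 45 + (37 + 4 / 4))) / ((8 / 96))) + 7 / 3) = 1128963 / 410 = 2753.57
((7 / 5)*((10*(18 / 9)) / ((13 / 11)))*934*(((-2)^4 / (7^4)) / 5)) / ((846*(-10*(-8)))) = 20548 / 47153925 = 0.00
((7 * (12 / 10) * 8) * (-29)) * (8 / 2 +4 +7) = -29232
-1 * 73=-73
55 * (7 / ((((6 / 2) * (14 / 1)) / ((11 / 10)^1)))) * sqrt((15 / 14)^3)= 605 * sqrt(210) / 784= 11.18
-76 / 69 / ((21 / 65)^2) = -321100 / 30429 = -10.55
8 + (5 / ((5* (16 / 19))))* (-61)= -1031 / 16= -64.44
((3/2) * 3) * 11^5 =1449459/2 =724729.50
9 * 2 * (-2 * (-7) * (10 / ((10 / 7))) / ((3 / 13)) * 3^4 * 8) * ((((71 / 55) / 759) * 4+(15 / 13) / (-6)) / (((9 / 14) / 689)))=-13703706578016 / 13915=-984815420.63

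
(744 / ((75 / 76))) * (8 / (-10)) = -75392 / 125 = -603.14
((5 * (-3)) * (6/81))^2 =100/81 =1.23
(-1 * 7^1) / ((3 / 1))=-7 / 3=-2.33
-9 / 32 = -0.28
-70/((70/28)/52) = -1456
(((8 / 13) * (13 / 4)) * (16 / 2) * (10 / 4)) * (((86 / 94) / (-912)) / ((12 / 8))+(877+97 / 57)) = 282484825 / 8037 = 35148.04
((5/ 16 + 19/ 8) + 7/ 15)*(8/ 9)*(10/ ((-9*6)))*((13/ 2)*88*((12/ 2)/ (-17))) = 433004/ 4131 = 104.82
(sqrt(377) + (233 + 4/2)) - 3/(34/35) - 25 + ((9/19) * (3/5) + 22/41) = 227.15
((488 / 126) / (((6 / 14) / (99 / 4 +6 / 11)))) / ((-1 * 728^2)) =-0.00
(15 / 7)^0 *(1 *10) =10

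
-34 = -34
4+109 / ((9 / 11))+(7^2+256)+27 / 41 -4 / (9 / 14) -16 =17247 / 41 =420.66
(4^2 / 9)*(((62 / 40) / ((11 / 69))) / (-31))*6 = -184 / 55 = -3.35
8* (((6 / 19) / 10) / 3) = 8 / 95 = 0.08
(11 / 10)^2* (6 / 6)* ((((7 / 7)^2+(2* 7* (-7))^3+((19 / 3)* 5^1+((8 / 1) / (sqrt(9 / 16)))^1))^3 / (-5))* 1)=201739091117270280.36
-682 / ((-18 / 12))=1364 / 3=454.67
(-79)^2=6241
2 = 2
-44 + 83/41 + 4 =-1557/41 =-37.98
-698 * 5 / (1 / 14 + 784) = -48860 / 10977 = -4.45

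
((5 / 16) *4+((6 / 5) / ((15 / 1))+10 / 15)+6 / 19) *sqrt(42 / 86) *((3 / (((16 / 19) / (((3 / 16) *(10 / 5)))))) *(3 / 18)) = 13181 *sqrt(903) / 1100800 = 0.36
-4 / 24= -1 / 6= -0.17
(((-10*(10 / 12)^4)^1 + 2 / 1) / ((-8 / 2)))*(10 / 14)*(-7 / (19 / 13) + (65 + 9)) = 34.88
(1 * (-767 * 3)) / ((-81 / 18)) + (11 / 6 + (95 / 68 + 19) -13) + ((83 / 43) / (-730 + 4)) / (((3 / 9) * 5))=2762654459 / 5307060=520.56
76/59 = 1.29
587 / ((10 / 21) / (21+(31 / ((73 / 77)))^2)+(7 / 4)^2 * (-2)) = -286463602824 / 2988866171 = -95.84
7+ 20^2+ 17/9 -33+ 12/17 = 57619/153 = 376.59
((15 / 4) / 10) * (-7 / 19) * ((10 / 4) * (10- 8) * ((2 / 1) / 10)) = -21 / 152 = -0.14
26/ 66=13/ 33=0.39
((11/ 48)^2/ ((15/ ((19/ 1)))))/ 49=2299/ 1693440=0.00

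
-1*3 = -3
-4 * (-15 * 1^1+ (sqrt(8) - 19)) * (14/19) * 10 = 19040/19 - 1120 * sqrt(2)/19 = 918.74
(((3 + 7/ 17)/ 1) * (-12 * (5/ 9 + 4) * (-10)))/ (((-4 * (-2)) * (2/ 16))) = 1865.10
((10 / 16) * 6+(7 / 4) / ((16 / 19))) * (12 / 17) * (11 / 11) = 1119 / 272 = 4.11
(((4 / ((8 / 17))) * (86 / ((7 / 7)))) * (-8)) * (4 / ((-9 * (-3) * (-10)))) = 11696 / 135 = 86.64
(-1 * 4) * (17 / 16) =-17 / 4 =-4.25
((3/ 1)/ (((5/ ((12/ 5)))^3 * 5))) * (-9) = -46656/ 78125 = -0.60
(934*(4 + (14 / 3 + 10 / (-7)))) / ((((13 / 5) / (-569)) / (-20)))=8077979200 / 273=29589667.40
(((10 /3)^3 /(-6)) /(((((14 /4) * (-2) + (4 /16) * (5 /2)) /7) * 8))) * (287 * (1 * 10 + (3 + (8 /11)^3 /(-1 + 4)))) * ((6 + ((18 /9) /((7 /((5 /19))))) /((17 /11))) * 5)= 27072770270000 /280416411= 96544.89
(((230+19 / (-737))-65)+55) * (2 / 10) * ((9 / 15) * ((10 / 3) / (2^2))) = 162121 / 7370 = 22.00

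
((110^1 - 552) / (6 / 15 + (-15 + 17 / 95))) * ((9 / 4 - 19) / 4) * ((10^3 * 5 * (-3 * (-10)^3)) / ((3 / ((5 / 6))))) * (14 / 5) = -615415937500 / 411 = -1497362378.35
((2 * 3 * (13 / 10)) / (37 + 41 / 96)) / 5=3744 / 89825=0.04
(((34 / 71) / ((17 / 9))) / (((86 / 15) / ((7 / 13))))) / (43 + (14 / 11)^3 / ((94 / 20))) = 19705455 / 35950177133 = 0.00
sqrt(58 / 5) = sqrt(290) / 5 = 3.41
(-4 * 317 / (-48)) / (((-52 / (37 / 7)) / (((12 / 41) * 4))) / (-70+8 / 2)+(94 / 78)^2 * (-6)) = -130825266 / 42524485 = -3.08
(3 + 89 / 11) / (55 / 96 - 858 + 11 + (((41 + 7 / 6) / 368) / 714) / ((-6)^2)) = -301045248 / 22974929087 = -0.01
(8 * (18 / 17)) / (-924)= -12 / 1309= -0.01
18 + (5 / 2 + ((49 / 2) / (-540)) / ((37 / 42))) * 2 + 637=2197457 / 3330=659.90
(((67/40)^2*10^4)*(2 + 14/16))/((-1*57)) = -2581175/1824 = -1415.12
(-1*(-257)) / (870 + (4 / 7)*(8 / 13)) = 23387 / 79202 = 0.30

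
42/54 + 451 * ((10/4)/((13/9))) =182837/234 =781.35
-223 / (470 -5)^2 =-223 / 216225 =-0.00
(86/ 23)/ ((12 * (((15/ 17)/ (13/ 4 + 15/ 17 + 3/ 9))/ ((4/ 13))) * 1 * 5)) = 39173/ 403650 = 0.10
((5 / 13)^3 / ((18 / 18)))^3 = 1953125 / 10604499373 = 0.00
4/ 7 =0.57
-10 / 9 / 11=-10 / 99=-0.10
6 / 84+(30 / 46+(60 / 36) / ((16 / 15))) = 5889 / 2576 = 2.29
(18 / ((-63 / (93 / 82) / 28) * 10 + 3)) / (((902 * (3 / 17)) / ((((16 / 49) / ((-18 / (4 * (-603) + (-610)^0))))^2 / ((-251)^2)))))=-98029099744 / 480751243661997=-0.00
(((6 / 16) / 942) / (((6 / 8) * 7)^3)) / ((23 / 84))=16 / 1592451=0.00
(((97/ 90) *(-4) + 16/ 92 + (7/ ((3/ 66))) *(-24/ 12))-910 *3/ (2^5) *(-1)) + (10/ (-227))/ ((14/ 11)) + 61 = -4364395373/ 26313840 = -165.86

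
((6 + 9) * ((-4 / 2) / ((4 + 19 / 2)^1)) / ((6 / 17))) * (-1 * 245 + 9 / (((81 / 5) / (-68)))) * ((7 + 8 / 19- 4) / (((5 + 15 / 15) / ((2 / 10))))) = 2812225 / 13851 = 203.03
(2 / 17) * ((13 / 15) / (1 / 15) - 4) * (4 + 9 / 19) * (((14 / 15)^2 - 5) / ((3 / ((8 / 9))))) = -14864 / 2565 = -5.79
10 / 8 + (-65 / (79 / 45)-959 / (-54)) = -153713 / 8532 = -18.02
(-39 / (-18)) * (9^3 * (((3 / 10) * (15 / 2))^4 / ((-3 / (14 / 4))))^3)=-11334179728519011 / 268435456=-42223109.78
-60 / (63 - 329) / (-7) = -0.03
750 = 750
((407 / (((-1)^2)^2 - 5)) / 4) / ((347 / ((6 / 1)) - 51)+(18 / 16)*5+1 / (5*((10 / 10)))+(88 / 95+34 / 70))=-811965 / 449126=-1.81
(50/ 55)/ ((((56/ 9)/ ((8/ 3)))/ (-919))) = -27570/ 77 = -358.05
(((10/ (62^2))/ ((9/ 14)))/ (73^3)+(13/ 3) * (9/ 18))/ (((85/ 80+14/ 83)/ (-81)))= -29043296680296/ 203745708665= -142.55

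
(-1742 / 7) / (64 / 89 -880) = 1157 / 4088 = 0.28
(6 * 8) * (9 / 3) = 144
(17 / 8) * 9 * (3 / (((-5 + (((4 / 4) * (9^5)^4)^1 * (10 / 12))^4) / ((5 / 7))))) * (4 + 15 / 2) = 10557 / 236006404891781617854343511606375996910446528911094541922360752531852664330763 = 0.00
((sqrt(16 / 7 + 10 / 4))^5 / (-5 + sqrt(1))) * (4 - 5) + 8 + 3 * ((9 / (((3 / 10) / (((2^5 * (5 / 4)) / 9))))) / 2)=220.53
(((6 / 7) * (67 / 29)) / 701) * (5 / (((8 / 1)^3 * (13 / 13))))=1005 / 36429568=0.00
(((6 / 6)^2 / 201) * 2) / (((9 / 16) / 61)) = 1952 / 1809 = 1.08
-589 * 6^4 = -763344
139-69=70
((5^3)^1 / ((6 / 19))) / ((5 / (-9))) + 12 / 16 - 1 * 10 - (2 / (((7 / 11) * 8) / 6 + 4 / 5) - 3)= -97915 / 136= -719.96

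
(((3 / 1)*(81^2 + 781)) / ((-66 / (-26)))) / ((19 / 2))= 190892 / 209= 913.36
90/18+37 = 42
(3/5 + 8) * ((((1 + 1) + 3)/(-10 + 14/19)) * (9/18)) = -817/352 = -2.32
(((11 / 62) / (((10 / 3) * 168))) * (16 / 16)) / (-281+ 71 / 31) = -11 / 9676800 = -0.00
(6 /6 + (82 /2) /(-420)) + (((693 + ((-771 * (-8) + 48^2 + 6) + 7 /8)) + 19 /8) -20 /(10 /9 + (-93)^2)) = 75000933841 /8174355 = 9175.15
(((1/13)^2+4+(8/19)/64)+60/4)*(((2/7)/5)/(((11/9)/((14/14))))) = 4395537/4944940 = 0.89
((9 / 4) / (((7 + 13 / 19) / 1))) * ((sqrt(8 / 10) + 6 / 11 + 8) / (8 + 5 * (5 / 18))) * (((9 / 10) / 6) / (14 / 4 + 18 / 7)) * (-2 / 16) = -1518993 / 1845615200-32319 * sqrt(5) / 838916000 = -0.00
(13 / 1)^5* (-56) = -20792408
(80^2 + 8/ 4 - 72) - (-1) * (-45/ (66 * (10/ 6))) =139251/ 22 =6329.59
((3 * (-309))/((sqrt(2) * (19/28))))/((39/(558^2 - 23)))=-1346861166 * sqrt(2)/247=-7711535.74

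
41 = 41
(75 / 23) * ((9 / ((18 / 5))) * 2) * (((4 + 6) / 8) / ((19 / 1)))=1875 / 1748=1.07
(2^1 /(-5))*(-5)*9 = 18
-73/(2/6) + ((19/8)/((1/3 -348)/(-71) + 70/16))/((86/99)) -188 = -552595945/1358714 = -406.71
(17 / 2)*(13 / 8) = 221 / 16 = 13.81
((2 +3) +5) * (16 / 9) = 160 / 9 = 17.78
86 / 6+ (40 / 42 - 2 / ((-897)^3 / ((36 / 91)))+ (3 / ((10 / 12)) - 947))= -4837819200212 / 5212525305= -928.11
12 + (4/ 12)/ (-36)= 1295/ 108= 11.99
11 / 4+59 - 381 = -1277 / 4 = -319.25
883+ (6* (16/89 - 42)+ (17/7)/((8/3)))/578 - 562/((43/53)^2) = 153282582771/5326510448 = 28.78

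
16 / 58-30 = -862 / 29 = -29.72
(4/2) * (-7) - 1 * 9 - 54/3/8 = -101/4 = -25.25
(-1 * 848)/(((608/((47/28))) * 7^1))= -2491/7448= -0.33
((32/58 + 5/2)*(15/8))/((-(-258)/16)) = 885/2494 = 0.35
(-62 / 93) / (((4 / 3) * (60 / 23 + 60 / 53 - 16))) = 1219 / 29888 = 0.04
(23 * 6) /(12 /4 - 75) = -23 /12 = -1.92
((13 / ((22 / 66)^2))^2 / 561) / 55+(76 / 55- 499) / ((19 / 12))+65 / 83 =-313.06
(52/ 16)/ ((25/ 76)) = 247/ 25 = 9.88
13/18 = 0.72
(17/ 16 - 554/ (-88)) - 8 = -113/ 176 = -0.64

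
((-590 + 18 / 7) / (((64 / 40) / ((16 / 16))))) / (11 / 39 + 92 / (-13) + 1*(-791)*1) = 50115 / 108899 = 0.46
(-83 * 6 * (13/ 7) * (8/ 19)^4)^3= -18646525915369322840064/ 759167017239693223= -24561.82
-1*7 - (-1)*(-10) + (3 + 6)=-8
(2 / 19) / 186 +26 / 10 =22976 / 8835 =2.60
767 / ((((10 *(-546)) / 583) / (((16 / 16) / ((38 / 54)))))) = -309573 / 2660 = -116.38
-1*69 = -69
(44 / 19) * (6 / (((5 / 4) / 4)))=4224 / 95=44.46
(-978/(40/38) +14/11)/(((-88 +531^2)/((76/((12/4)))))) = -3878318/46509045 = -0.08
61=61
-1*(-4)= 4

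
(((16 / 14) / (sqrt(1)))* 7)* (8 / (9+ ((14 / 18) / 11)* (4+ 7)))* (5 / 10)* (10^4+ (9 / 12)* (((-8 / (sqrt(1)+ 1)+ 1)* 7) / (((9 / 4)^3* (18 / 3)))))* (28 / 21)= 3534464 / 81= 43635.36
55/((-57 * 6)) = -55/342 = -0.16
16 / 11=1.45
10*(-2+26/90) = -154/9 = -17.11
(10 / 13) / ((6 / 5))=25 / 39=0.64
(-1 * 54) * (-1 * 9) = 486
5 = 5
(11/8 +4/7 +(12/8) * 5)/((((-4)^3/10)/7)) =-2645/256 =-10.33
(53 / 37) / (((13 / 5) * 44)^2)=1325 / 12105808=0.00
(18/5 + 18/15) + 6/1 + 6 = 84/5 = 16.80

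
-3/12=-1/4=-0.25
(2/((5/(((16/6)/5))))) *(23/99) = 368/7425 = 0.05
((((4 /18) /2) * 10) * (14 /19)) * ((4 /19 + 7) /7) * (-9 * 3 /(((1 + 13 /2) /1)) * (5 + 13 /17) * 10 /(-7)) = 153440 /6137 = 25.00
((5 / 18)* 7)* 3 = 35 / 6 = 5.83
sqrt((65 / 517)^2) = 65 / 517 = 0.13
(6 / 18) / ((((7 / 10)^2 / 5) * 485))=100 / 14259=0.01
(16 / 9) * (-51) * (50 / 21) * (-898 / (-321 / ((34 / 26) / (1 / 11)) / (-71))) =162149345600 / 262899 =616774.30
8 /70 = 4 /35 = 0.11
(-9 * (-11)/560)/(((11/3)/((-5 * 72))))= -243/14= -17.36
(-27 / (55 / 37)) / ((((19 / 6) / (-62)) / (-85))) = -6317676 / 209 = -30228.11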